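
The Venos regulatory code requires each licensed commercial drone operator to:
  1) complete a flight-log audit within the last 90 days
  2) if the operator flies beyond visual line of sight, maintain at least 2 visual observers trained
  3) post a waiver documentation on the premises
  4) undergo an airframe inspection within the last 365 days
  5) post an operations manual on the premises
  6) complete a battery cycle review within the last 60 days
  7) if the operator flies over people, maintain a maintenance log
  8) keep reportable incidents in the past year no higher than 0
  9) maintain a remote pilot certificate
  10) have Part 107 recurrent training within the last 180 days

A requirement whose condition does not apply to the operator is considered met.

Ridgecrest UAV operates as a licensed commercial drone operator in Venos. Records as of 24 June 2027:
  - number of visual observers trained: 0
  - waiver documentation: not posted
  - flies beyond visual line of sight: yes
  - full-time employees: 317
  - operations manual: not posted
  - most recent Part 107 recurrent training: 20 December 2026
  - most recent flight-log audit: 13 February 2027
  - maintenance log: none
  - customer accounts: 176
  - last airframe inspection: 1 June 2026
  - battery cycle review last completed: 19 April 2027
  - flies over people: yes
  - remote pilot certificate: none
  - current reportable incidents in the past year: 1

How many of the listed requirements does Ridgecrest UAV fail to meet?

10

1. flight-log audit 131 days ago vs limit 90 → not met
2. condition 'flies beyond visual line of sight' holds; visual observers trained 0 < 2 → not met
3. waiver documentation absent → not met
4. airframe inspection 388 days ago vs limit 365 → not met
5. operations manual absent → not met
6. battery cycle review 66 days ago vs limit 60 → not met
7. condition 'flies over people' holds; maintenance log absent → not met
8. reportable incidents in the past year 1 > 0 → not met
9. remote pilot certificate absent → not met
10. Part 107 recurrent training 186 days ago vs limit 180 → not met
Not met: 10 of 10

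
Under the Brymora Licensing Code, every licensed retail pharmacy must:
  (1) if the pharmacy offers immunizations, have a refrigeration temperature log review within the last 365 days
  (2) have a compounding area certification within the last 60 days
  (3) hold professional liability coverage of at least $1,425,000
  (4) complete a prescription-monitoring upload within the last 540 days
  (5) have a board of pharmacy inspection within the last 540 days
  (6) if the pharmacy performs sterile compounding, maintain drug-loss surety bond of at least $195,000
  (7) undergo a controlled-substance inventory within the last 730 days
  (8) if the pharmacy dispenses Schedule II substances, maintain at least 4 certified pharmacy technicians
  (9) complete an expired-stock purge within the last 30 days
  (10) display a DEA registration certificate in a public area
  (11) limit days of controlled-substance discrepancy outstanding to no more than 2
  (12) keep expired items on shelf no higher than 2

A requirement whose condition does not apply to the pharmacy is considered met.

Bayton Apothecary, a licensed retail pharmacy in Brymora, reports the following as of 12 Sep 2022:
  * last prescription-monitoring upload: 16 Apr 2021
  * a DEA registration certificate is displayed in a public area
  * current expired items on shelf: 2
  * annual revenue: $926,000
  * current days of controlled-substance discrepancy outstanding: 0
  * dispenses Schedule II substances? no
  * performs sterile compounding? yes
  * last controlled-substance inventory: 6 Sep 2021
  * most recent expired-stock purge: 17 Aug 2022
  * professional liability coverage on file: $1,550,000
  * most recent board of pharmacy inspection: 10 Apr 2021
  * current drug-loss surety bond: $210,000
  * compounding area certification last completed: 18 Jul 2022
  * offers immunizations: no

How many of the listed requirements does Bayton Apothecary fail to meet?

0

1. condition 'offers immunizations' does not hold → requirement n/a → met
2. compounding area certification 56 days ago vs limit 60 → met
3. professional liability coverage $1,550,000 ≥ $1,425,000 → met
4. prescription-monitoring upload 514 days ago vs limit 540 → met
5. board of pharmacy inspection 520 days ago vs limit 540 → met
6. condition 'performs sterile compounding' holds; drug-loss surety bond $210,000 ≥ $195,000 → met
7. controlled-substance inventory 371 days ago vs limit 730 → met
8. condition 'dispenses Schedule II substances' does not hold → requirement n/a → met
9. expired-stock purge 26 days ago vs limit 30 → met
10. DEA registration certificate present → met
11. days of controlled-substance discrepancy outstanding 0 ≤ 2 → met
12. expired items on shelf 2 ≤ 2 → met
Not met: 0 of 12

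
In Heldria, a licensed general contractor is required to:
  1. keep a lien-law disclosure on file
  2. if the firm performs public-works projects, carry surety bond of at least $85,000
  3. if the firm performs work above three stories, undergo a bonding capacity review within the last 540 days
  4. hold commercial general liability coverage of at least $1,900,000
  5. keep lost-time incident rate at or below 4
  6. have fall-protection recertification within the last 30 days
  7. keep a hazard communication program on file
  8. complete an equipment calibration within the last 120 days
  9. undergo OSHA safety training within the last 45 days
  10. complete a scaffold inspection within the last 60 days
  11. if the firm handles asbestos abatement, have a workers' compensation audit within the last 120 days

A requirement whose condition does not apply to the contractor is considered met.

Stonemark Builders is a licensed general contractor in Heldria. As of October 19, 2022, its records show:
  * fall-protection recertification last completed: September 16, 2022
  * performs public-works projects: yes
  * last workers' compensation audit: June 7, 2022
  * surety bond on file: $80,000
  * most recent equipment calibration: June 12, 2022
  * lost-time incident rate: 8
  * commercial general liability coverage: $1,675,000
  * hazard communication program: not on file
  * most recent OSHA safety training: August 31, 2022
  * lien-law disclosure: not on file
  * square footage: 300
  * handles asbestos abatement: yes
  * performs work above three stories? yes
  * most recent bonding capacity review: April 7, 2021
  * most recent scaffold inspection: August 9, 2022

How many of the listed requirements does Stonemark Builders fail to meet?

1. lien-law disclosure absent → not met
2. condition 'performs public-works projects' holds; surety bond $80,000 < $85,000 → not met
3. condition 'performs work above three stories' holds; bonding capacity review 560 days ago vs limit 540 → not met
4. commercial general liability coverage $1,675,000 < $1,900,000 → not met
5. lost-time incident rate 8 > 4 → not met
6. fall-protection recertification 33 days ago vs limit 30 → not met
7. hazard communication program absent → not met
8. equipment calibration 129 days ago vs limit 120 → not met
9. OSHA safety training 49 days ago vs limit 45 → not met
10. scaffold inspection 71 days ago vs limit 60 → not met
11. condition 'handles asbestos abatement' holds; workers' compensation audit 134 days ago vs limit 120 → not met
Not met: 11 of 11

11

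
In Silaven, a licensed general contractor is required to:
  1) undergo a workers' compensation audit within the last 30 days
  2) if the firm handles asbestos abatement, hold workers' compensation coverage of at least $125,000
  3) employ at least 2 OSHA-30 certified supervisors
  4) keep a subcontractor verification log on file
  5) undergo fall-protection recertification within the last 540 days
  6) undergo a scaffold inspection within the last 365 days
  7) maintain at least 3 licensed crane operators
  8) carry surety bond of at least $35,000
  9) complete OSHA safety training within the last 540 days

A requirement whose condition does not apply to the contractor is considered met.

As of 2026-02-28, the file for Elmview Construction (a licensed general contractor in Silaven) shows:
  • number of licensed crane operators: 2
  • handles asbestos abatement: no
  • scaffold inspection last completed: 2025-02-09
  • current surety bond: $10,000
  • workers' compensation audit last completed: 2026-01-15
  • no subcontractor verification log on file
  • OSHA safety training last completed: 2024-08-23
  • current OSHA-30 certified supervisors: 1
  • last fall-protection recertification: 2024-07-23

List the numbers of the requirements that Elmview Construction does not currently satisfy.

1, 3, 4, 5, 6, 7, 8, 9

1. workers' compensation audit 44 days ago vs limit 30 → not met
2. condition 'handles asbestos abatement' does not hold → requirement n/a → met
3. OSHA-30 certified supervisors 1 < 2 → not met
4. subcontractor verification log absent → not met
5. fall-protection recertification 585 days ago vs limit 540 → not met
6. scaffold inspection 384 days ago vs limit 365 → not met
7. licensed crane operators 2 < 3 → not met
8. surety bond $10,000 < $35,000 → not met
9. OSHA safety training 554 days ago vs limit 540 → not met
Not met: 1, 3, 4, 5, 6, 7, 8, 9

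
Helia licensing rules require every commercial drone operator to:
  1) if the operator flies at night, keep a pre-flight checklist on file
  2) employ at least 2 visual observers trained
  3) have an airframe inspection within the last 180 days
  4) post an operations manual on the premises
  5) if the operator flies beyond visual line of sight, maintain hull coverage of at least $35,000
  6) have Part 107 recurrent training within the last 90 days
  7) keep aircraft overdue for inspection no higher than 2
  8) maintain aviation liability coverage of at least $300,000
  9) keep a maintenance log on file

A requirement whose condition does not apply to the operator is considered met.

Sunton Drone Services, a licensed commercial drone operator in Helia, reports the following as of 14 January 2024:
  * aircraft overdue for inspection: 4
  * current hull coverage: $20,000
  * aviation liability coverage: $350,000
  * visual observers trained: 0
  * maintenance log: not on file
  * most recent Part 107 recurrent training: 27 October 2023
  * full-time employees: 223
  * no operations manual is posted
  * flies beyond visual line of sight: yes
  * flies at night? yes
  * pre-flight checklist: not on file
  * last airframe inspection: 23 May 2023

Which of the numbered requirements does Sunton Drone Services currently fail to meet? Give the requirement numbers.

1. condition 'flies at night' holds; pre-flight checklist absent → not met
2. visual observers trained 0 < 2 → not met
3. airframe inspection 236 days ago vs limit 180 → not met
4. operations manual absent → not met
5. condition 'flies beyond visual line of sight' holds; hull coverage $20,000 < $35,000 → not met
6. Part 107 recurrent training 79 days ago vs limit 90 → met
7. aircraft overdue for inspection 4 > 2 → not met
8. aviation liability coverage $350,000 ≥ $300,000 → met
9. maintenance log absent → not met
Not met: 1, 2, 3, 4, 5, 7, 9

1, 2, 3, 4, 5, 7, 9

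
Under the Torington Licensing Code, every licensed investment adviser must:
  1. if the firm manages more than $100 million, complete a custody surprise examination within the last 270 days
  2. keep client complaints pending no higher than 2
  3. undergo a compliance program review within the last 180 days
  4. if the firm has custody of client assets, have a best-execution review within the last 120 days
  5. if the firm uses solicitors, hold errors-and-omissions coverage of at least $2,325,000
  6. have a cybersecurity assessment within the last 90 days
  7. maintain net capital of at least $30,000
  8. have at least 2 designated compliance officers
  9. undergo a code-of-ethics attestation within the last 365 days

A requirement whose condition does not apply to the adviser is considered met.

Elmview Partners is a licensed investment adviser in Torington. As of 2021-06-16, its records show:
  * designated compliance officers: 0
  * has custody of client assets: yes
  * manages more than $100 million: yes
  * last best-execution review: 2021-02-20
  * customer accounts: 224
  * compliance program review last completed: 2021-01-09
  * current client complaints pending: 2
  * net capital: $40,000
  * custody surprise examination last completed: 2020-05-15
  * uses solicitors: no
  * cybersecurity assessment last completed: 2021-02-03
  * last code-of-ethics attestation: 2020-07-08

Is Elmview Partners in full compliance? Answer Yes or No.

1. condition 'manages more than $100 million' holds; custody surprise examination 397 days ago vs limit 270 → not met
2. client complaints pending 2 ≤ 2 → met
3. compliance program review 158 days ago vs limit 180 → met
4. condition 'has custody of client assets' holds; best-execution review 116 days ago vs limit 120 → met
5. condition 'uses solicitors' does not hold → requirement n/a → met
6. cybersecurity assessment 133 days ago vs limit 90 → not met
7. net capital $40,000 ≥ $30,000 → met
8. designated compliance officers 0 < 2 → not met
9. code-of-ethics attestation 343 days ago vs limit 365 → met
Not met: 1, 6, 8

No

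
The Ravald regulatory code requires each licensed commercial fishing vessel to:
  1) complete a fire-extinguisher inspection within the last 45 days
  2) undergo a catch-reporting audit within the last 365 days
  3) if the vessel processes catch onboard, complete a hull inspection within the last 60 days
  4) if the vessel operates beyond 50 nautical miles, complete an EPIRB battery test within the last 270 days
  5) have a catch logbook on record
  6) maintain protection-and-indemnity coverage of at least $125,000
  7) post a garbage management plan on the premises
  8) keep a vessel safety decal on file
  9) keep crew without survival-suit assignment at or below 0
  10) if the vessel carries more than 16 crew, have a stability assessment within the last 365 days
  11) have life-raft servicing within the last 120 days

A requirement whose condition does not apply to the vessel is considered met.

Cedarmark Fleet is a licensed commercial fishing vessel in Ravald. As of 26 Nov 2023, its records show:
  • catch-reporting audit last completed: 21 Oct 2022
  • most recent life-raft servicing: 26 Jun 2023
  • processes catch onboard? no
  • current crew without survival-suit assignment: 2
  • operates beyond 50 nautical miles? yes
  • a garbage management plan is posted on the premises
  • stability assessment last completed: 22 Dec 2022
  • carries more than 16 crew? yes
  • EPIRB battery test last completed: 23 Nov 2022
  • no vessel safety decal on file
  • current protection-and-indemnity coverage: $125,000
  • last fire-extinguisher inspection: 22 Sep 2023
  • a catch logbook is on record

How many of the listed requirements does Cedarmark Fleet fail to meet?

1. fire-extinguisher inspection 65 days ago vs limit 45 → not met
2. catch-reporting audit 401 days ago vs limit 365 → not met
3. condition 'processes catch onboard' does not hold → requirement n/a → met
4. condition 'operates beyond 50 nautical miles' holds; EPIRB battery test 368 days ago vs limit 270 → not met
5. catch logbook present → met
6. protection-and-indemnity coverage $125,000 ≥ $125,000 → met
7. garbage management plan present → met
8. vessel safety decal absent → not met
9. crew without survival-suit assignment 2 > 0 → not met
10. condition 'carries more than 16 crew' holds; stability assessment 339 days ago vs limit 365 → met
11. life-raft servicing 153 days ago vs limit 120 → not met
Not met: 6 of 11

6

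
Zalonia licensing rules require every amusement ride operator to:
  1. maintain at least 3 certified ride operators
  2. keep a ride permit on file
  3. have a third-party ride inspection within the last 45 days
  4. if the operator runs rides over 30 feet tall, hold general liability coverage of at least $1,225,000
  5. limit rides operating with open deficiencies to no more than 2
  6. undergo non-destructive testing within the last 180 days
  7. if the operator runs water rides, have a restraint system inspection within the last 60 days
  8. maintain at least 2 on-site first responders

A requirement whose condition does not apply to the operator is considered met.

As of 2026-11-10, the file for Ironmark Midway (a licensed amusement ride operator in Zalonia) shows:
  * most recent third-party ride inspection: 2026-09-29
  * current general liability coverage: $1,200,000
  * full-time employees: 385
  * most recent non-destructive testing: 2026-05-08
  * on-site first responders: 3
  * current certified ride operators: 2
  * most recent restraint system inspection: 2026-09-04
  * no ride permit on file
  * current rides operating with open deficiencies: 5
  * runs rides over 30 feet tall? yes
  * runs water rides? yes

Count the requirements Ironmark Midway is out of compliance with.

1. certified ride operators 2 < 3 → not met
2. ride permit absent → not met
3. third-party ride inspection 42 days ago vs limit 45 → met
4. condition 'runs rides over 30 feet tall' holds; general liability coverage $1,200,000 < $1,225,000 → not met
5. rides operating with open deficiencies 5 > 2 → not met
6. non-destructive testing 186 days ago vs limit 180 → not met
7. condition 'runs water rides' holds; restraint system inspection 67 days ago vs limit 60 → not met
8. on-site first responders 3 ≥ 2 → met
Not met: 6 of 8

6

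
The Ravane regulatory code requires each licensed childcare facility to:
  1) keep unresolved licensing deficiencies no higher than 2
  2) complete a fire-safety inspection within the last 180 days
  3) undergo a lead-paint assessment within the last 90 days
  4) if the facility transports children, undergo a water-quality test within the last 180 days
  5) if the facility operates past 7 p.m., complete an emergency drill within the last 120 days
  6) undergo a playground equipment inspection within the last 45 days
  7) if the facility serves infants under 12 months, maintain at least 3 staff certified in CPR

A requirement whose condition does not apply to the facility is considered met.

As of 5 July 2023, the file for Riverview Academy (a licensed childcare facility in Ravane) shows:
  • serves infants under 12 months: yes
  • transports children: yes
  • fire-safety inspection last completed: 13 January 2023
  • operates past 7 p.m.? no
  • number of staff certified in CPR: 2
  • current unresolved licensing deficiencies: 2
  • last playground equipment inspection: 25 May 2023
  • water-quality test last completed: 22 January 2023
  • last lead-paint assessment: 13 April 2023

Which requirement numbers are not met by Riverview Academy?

1. unresolved licensing deficiencies 2 ≤ 2 → met
2. fire-safety inspection 173 days ago vs limit 180 → met
3. lead-paint assessment 83 days ago vs limit 90 → met
4. condition 'transports children' holds; water-quality test 164 days ago vs limit 180 → met
5. condition 'operates past 7 p.m.' does not hold → requirement n/a → met
6. playground equipment inspection 41 days ago vs limit 45 → met
7. condition 'serves infants under 12 months' holds; staff certified in CPR 2 < 3 → not met
Not met: 7

7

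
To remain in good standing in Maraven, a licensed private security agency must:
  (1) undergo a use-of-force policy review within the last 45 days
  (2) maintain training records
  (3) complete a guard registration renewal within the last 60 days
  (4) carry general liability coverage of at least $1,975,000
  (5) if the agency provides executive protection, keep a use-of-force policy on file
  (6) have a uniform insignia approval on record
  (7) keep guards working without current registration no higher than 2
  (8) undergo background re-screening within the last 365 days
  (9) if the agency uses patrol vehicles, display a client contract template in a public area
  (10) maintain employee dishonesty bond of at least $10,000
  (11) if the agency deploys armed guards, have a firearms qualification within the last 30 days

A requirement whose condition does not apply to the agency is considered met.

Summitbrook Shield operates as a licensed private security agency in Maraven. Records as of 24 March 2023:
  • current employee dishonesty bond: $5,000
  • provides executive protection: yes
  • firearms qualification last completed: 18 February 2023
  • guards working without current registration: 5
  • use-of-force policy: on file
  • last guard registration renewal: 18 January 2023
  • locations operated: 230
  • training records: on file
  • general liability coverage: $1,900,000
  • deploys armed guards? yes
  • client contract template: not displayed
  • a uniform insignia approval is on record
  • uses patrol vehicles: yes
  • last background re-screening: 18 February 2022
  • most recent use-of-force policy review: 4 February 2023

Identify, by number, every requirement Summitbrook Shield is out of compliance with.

1. use-of-force policy review 48 days ago vs limit 45 → not met
2. training records present → met
3. guard registration renewal 65 days ago vs limit 60 → not met
4. general liability coverage $1,900,000 < $1,975,000 → not met
5. condition 'provides executive protection' holds; use-of-force policy present → met
6. uniform insignia approval present → met
7. guards working without current registration 5 > 2 → not met
8. background re-screening 399 days ago vs limit 365 → not met
9. condition 'uses patrol vehicles' holds; client contract template absent → not met
10. employee dishonesty bond $5,000 < $10,000 → not met
11. condition 'deploys armed guards' holds; firearms qualification 34 days ago vs limit 30 → not met
Not met: 1, 3, 4, 7, 8, 9, 10, 11

1, 3, 4, 7, 8, 9, 10, 11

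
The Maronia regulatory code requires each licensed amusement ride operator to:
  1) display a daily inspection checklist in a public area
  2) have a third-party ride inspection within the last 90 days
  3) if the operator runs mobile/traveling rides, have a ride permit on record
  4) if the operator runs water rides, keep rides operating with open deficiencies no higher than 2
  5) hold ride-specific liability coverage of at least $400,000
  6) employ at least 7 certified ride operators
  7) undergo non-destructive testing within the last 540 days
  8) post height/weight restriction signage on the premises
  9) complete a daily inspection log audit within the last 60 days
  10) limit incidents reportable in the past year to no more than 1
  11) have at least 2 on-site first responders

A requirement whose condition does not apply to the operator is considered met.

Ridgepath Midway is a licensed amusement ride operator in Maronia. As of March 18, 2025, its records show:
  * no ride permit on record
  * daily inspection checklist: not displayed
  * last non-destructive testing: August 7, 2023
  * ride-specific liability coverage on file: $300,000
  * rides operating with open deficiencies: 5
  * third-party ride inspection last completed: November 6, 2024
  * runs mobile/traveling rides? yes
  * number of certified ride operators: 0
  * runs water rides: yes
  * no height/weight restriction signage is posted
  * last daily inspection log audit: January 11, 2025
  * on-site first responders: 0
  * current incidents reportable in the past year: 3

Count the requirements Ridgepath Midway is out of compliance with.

11

1. daily inspection checklist absent → not met
2. third-party ride inspection 132 days ago vs limit 90 → not met
3. condition 'runs mobile/traveling rides' holds; ride permit absent → not met
4. condition 'runs water rides' holds; rides operating with open deficiencies 5 > 2 → not met
5. ride-specific liability coverage $300,000 < $400,000 → not met
6. certified ride operators 0 < 7 → not met
7. non-destructive testing 589 days ago vs limit 540 → not met
8. height/weight restriction signage absent → not met
9. daily inspection log audit 66 days ago vs limit 60 → not met
10. incidents reportable in the past year 3 > 1 → not met
11. on-site first responders 0 < 2 → not met
Not met: 11 of 11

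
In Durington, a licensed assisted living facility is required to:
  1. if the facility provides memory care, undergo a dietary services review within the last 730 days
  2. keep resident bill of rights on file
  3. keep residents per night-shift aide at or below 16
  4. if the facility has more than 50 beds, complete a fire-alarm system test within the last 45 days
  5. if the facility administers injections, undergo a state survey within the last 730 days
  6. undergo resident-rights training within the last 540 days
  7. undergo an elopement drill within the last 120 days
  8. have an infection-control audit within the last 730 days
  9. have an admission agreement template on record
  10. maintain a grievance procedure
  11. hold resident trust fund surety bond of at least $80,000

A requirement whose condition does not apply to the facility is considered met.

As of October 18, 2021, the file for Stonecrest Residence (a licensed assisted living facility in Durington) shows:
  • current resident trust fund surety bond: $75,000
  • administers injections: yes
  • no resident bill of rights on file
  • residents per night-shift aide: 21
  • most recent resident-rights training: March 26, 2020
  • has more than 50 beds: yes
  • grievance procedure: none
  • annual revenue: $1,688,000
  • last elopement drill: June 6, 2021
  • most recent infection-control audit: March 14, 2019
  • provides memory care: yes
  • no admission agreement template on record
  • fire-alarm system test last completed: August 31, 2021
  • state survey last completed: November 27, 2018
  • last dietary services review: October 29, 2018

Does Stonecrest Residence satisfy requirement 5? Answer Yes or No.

No

5. condition 'administers injections' holds; state survey 1056 days ago vs limit 730 → not met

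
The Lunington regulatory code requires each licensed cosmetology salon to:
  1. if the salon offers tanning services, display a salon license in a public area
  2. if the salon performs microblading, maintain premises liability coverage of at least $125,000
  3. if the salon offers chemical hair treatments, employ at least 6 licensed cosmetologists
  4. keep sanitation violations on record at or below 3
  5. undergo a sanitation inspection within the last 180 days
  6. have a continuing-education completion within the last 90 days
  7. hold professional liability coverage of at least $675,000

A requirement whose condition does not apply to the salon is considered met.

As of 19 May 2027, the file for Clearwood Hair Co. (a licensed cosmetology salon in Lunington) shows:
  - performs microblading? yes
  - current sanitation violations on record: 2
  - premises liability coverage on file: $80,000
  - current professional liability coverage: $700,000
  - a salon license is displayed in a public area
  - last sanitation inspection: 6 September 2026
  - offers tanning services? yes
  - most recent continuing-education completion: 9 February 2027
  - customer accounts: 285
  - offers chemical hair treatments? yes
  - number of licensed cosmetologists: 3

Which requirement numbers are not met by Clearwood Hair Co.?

1. condition 'offers tanning services' holds; salon license present → met
2. condition 'performs microblading' holds; premises liability coverage $80,000 < $125,000 → not met
3. condition 'offers chemical hair treatments' holds; licensed cosmetologists 3 < 6 → not met
4. sanitation violations on record 2 ≤ 3 → met
5. sanitation inspection 255 days ago vs limit 180 → not met
6. continuing-education completion 99 days ago vs limit 90 → not met
7. professional liability coverage $700,000 ≥ $675,000 → met
Not met: 2, 3, 5, 6

2, 3, 5, 6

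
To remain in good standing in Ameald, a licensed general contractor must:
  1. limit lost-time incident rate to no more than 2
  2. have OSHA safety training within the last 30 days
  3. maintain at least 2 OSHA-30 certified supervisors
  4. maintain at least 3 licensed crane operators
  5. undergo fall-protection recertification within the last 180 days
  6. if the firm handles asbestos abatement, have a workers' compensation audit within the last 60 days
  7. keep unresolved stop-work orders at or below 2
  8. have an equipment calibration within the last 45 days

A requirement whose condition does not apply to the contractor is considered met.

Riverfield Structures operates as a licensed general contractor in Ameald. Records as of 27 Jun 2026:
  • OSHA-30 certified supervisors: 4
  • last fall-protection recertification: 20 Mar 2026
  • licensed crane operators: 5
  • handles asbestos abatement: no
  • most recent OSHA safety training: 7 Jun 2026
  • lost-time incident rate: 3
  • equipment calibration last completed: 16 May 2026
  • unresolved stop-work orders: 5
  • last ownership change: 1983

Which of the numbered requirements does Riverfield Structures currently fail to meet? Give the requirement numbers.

1, 7

1. lost-time incident rate 3 > 2 → not met
2. OSHA safety training 20 days ago vs limit 30 → met
3. OSHA-30 certified supervisors 4 ≥ 2 → met
4. licensed crane operators 5 ≥ 3 → met
5. fall-protection recertification 99 days ago vs limit 180 → met
6. condition 'handles asbestos abatement' does not hold → requirement n/a → met
7. unresolved stop-work orders 5 > 2 → not met
8. equipment calibration 42 days ago vs limit 45 → met
Not met: 1, 7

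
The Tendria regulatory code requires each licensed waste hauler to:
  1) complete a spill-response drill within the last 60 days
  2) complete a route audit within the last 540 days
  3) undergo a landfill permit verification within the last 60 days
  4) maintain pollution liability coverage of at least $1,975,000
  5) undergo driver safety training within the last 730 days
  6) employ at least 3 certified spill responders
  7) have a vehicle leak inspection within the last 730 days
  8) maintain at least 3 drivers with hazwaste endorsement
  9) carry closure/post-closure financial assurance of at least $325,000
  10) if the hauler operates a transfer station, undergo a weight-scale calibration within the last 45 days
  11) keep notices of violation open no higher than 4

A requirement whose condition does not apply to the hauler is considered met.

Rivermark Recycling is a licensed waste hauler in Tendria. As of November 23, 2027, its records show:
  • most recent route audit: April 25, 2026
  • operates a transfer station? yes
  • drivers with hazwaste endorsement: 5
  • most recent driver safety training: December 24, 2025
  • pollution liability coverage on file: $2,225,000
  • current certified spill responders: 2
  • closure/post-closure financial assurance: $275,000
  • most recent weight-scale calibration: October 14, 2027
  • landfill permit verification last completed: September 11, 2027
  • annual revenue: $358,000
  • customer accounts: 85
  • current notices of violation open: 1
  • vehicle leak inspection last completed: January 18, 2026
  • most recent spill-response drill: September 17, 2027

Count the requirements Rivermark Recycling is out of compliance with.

1. spill-response drill 67 days ago vs limit 60 → not met
2. route audit 577 days ago vs limit 540 → not met
3. landfill permit verification 73 days ago vs limit 60 → not met
4. pollution liability coverage $2,225,000 ≥ $1,975,000 → met
5. driver safety training 699 days ago vs limit 730 → met
6. certified spill responders 2 < 3 → not met
7. vehicle leak inspection 674 days ago vs limit 730 → met
8. drivers with hazwaste endorsement 5 ≥ 3 → met
9. closure/post-closure financial assurance $275,000 < $325,000 → not met
10. condition 'operates a transfer station' holds; weight-scale calibration 40 days ago vs limit 45 → met
11. notices of violation open 1 ≤ 4 → met
Not met: 5 of 11

5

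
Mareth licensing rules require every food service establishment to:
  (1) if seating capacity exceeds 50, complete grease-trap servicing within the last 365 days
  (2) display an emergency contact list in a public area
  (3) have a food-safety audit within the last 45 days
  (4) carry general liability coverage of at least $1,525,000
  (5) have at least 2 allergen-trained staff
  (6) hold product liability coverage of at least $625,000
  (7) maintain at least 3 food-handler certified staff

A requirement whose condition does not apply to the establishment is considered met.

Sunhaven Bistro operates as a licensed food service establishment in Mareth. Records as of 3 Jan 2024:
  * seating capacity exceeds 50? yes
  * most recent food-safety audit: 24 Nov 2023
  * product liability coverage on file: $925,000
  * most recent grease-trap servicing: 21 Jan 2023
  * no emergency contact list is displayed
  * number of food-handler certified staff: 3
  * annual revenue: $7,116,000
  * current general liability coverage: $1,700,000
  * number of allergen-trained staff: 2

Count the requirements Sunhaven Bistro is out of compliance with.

1

1. condition 'seating capacity exceeds 50' holds; grease-trap servicing 347 days ago vs limit 365 → met
2. emergency contact list absent → not met
3. food-safety audit 40 days ago vs limit 45 → met
4. general liability coverage $1,700,000 ≥ $1,525,000 → met
5. allergen-trained staff 2 ≥ 2 → met
6. product liability coverage $925,000 ≥ $625,000 → met
7. food-handler certified staff 3 ≥ 3 → met
Not met: 1 of 7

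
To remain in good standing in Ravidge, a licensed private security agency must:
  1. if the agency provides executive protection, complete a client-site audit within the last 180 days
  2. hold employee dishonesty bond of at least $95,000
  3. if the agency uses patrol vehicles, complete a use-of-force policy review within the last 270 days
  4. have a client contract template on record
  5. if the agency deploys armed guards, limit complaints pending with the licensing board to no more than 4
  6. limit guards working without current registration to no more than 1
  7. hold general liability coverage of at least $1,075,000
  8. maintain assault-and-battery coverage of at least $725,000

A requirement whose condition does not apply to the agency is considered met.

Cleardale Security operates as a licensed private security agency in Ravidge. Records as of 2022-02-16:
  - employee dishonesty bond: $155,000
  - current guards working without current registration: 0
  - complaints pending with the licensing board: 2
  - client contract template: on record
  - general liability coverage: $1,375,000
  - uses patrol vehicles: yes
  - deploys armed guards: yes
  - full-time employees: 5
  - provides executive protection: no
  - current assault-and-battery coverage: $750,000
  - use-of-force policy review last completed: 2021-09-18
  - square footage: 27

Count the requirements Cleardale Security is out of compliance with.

0

1. condition 'provides executive protection' does not hold → requirement n/a → met
2. employee dishonesty bond $155,000 ≥ $95,000 → met
3. condition 'uses patrol vehicles' holds; use-of-force policy review 151 days ago vs limit 270 → met
4. client contract template present → met
5. condition 'deploys armed guards' holds; complaints pending with the licensing board 2 ≤ 4 → met
6. guards working without current registration 0 ≤ 1 → met
7. general liability coverage $1,375,000 ≥ $1,075,000 → met
8. assault-and-battery coverage $750,000 ≥ $725,000 → met
Not met: 0 of 8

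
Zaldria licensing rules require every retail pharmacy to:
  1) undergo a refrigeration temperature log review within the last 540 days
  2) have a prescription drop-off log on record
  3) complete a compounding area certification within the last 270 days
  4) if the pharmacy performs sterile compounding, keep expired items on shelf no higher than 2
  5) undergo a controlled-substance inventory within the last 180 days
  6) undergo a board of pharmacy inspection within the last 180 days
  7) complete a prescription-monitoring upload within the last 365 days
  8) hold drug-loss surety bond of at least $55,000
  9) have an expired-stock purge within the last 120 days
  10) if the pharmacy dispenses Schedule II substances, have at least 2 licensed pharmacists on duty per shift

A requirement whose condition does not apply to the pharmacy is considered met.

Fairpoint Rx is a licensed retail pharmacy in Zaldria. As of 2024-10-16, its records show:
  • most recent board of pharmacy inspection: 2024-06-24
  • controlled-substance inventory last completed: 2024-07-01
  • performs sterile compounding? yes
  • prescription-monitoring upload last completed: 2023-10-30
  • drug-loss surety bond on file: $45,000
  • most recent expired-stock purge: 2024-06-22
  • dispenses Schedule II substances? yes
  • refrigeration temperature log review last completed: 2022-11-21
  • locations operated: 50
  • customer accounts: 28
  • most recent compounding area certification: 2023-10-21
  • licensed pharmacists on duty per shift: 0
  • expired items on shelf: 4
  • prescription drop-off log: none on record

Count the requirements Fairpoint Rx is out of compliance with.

6

1. refrigeration temperature log review 695 days ago vs limit 540 → not met
2. prescription drop-off log absent → not met
3. compounding area certification 361 days ago vs limit 270 → not met
4. condition 'performs sterile compounding' holds; expired items on shelf 4 > 2 → not met
5. controlled-substance inventory 107 days ago vs limit 180 → met
6. board of pharmacy inspection 114 days ago vs limit 180 → met
7. prescription-monitoring upload 352 days ago vs limit 365 → met
8. drug-loss surety bond $45,000 < $55,000 → not met
9. expired-stock purge 116 days ago vs limit 120 → met
10. condition 'dispenses Schedule II substances' holds; licensed pharmacists on duty per shift 0 < 2 → not met
Not met: 6 of 10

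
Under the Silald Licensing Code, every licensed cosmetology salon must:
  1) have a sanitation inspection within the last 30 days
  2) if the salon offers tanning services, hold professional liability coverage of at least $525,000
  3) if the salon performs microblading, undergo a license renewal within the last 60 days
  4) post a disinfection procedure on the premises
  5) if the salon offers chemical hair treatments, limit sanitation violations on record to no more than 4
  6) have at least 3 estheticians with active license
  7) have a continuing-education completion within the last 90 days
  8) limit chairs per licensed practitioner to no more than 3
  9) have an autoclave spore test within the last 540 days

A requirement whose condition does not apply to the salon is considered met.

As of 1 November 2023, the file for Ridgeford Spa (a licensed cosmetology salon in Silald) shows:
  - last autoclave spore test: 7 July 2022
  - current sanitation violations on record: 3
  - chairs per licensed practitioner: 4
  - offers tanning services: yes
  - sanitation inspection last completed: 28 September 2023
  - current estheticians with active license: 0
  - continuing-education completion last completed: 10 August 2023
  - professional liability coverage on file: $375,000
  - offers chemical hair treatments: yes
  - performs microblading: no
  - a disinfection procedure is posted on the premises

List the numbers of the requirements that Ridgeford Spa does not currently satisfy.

1. sanitation inspection 34 days ago vs limit 30 → not met
2. condition 'offers tanning services' holds; professional liability coverage $375,000 < $525,000 → not met
3. condition 'performs microblading' does not hold → requirement n/a → met
4. disinfection procedure present → met
5. condition 'offers chemical hair treatments' holds; sanitation violations on record 3 ≤ 4 → met
6. estheticians with active license 0 < 3 → not met
7. continuing-education completion 83 days ago vs limit 90 → met
8. chairs per licensed practitioner 4 > 3 → not met
9. autoclave spore test 482 days ago vs limit 540 → met
Not met: 1, 2, 6, 8

1, 2, 6, 8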